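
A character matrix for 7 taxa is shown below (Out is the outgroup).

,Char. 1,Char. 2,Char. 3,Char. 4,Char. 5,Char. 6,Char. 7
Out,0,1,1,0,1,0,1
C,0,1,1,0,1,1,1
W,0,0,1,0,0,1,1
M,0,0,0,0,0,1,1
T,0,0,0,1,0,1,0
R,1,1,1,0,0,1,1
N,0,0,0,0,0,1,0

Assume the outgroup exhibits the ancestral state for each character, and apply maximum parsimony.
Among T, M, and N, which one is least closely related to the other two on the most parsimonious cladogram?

M

Character polarity is set by the outgroup: the derived state is whichever differs from the outgroup's state, so for Char. 2, Char. 3, Char. 5, Char. 7 the derived state is '0', and for the remaining characters it is '1'.
Char. 1: derived state '1' in R only — an autapomorphy, so it tells us nothing about relationships among taxa.
Char. 2 (derived state '0') is shared by M, N, T, and W — a synapomorphy uniting that clade.
Char. 3: derived state '0' in M, N, and T only — synapomorphy for {M, N, T}.
Char. 4: derived state '1' in T only — an autapomorphy, so it tells us nothing about relationships among taxa.
Char. 5 (derived state '0') is shared by M, N, R, T, and W — a synapomorphy uniting that clade.
Char. 6 (derived state '1') is shared by all ingroup taxa — unites the whole ingroup.
Only N and T show the derived state '0' for Char. 7, supporting them as a clade.
Most parsimonious ingroup topology: (C,((W,(M,(T,N))),R)).
N and T share a more recent common ancestor with each other than either does with M, so M is the least closely related of the three.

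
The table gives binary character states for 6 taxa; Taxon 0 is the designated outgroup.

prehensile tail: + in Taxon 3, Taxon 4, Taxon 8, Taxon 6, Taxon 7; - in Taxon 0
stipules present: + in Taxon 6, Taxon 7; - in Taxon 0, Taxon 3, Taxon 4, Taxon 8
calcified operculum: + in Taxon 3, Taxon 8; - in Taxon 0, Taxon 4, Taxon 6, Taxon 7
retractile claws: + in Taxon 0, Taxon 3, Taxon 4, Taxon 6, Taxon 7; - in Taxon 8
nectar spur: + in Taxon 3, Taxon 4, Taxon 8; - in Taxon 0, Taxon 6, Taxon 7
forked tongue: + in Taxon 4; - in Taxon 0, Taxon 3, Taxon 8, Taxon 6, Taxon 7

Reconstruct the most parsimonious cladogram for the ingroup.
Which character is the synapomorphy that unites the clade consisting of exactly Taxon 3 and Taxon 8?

Character polarity is set by the outgroup: the derived state is whichever differs from the outgroup's state, so for retractile claws the derived state is '-', and for the remaining characters it is '+'.
prehensile tail (derived state '+') is shared by all ingroup taxa — unites the whole ingroup.
Only Taxon 6 and Taxon 7 show the derived state '+' for stipules present, supporting them as a clade.
calcified operculum: derived state '+' in Taxon 3 and Taxon 8 only — synapomorphy for {Taxon 3, Taxon 8}.
retractile claws (derived state '-') is unique to Taxon 8 (autapomorphy; uninformative for grouping).
Only Taxon 3, Taxon 4, and Taxon 8 show the derived state '+' for nectar spur, supporting them as a clade.
forked tongue (derived state '+') is unique to Taxon 4 (autapomorphy; uninformative for grouping).
Most parsimonious ingroup topology: (((Taxon 3,Taxon 8),Taxon 4),(Taxon 6,Taxon 7)).
The clade {Taxon 3, Taxon 8} is supported by calcified operculum: its derived state '+' occurs in exactly those taxa and in no other taxon (including the outgroup).

calcified operculum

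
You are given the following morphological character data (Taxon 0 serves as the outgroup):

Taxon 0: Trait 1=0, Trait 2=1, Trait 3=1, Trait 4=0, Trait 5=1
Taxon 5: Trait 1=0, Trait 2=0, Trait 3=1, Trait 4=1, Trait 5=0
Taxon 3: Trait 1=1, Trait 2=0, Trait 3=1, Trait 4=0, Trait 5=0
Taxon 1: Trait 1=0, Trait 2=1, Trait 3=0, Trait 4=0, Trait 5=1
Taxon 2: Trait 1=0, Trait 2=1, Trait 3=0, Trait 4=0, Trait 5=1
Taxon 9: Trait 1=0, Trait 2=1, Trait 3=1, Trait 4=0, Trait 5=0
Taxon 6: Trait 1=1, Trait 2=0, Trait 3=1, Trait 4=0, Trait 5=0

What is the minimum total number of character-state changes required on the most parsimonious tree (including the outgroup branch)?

5

Character polarity is set by the outgroup: the derived state is whichever differs from the outgroup's state, so for Trait 2, Trait 3, Trait 5 the derived state is '0', and for the remaining characters it is '1'.
Trait 1: derived state '1' in Taxon 3 and Taxon 6 only — synapomorphy for {Taxon 3, Taxon 6}.
Trait 2: derived state '0' in Taxon 3, Taxon 5, and Taxon 6 only — synapomorphy for {Taxon 3, Taxon 5, Taxon 6}.
Trait 3: derived state '0' in Taxon 1 and Taxon 2 only — synapomorphy for {Taxon 1, Taxon 2}.
Trait 4: derived state '1' in Taxon 5 only — an autapomorphy, so it tells us nothing about relationships among taxa.
Trait 5: derived state '0' in Taxon 3, Taxon 5, Taxon 6, and Taxon 9 only — synapomorphy for {Taxon 3, Taxon 5, Taxon 6, Taxon 9}.
Most parsimonious ingroup topology: (((Taxon 5,(Taxon 3,Taxon 6)),Taxon 9),(Taxon 1,Taxon 2)).
Changes per character on this tree: Trait 1: 1; Trait 2: 1; Trait 3: 1; Trait 4: 1; Trait 5: 1.
Total = 5.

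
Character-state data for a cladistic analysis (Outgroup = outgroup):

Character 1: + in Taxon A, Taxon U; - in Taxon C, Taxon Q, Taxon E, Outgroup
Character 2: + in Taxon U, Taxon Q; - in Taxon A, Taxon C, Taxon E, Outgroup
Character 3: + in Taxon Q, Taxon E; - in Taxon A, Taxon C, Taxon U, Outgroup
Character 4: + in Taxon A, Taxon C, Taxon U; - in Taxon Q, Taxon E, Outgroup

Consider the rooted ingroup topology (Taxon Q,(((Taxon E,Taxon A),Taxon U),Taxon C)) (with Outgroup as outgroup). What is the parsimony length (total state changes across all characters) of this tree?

Map each character onto (Taxon Q,(((Taxon E,Taxon A),Taxon U),Taxon C)) (rooted by Outgroup) and count the minimum state changes it requires (Fitch parsimony):
Character 1: 2; Character 2: 2; Character 3: 2; Character 4: 2.
Total tree length = 8.

8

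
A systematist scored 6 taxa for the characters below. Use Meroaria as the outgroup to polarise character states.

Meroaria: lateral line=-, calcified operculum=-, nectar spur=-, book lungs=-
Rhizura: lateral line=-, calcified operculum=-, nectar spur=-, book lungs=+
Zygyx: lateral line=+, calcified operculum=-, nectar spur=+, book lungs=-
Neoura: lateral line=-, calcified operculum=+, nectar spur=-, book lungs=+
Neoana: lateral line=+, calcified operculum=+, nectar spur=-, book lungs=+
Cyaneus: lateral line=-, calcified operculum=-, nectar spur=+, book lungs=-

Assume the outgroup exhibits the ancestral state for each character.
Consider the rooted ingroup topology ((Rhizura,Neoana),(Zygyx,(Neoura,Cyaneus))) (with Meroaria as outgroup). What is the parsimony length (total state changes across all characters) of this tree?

8

Map each character onto ((Rhizura,Neoana),(Zygyx,(Neoura,Cyaneus))) (rooted by Meroaria) and count the minimum state changes it requires (Fitch parsimony):
lateral line: 2; calcified operculum: 2; nectar spur: 2; book lungs: 2.
Total tree length = 8.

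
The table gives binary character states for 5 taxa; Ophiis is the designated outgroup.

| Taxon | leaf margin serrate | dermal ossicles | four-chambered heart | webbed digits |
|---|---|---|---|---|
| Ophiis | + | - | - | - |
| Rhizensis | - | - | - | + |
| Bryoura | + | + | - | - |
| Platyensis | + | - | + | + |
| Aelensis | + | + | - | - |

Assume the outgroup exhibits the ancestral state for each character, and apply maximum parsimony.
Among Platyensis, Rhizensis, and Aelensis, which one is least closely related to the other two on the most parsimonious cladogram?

Character polarity is set by the outgroup: the derived state is whichever differs from the outgroup's state, so for leaf margin serrate the derived state is '-', and for the remaining characters it is '+'.
leaf margin serrate: derived state '-' in Rhizensis only — an autapomorphy, so it tells us nothing about relationships among taxa.
dermal ossicles: derived state '+' in Aelensis and Bryoura only — synapomorphy for {Aelensis, Bryoura}.
four-chambered heart (derived state '+') is unique to Platyensis (autapomorphy; uninformative for grouping).
webbed digits: derived state '+' in Platyensis and Rhizensis only — synapomorphy for {Platyensis, Rhizensis}.
Most parsimonious ingroup topology: ((Rhizensis,Platyensis),(Bryoura,Aelensis)).
Platyensis and Rhizensis share a more recent common ancestor with each other than either does with Aelensis, so Aelensis is the least closely related of the three.

Aelensis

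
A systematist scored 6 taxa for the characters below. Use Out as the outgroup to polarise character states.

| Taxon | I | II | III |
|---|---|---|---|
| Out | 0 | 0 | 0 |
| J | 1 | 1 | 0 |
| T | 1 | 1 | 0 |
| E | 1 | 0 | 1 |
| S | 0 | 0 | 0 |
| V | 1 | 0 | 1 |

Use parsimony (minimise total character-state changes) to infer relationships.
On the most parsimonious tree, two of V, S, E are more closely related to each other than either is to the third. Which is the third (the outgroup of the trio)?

The outgroup has state '0' for every character, so '1' is the derived state throughout.
I: derived state '1' in E, J, T, and V only — synapomorphy for {E, J, T, V}.
II: derived state '1' in J and T only — synapomorphy for {J, T}.
III: derived state '1' in E and V only — synapomorphy for {E, V}.
Most parsimonious ingroup topology: (((J,T),(E,V)),S).
E and V share a more recent common ancestor with each other than either does with S, so S is the least closely related of the three.

S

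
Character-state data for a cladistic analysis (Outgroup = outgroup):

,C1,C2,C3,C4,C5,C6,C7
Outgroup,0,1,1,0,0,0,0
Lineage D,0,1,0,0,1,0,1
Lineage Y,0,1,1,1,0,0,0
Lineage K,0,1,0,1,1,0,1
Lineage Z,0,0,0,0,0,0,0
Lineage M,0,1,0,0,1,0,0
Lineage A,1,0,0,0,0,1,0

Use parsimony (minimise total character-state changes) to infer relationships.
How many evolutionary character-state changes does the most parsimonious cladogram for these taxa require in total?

8

Character polarity is set by the outgroup: the derived state is whichever differs from the outgroup's state, so for C2, C3 the derived state is '0', and for the remaining characters it is '1'.
C1 (derived state '1') is unique to Lineage A (autapomorphy; uninformative for grouping).
C2: derived state '0' in Lineage A and Lineage Z only — synapomorphy for {Lineage A, Lineage Z}.
Only Lineage A, Lineage D, Lineage K, Lineage M, and Lineage Z show the derived state '0' for C3, supporting them as a clade.
C4 groups Lineage K and Lineage Y, which is incompatible with the clades supported by the remaining characters; treating it as convergent (homoplasy) costs fewer steps than any alternative tree.
C5 (derived state '1') is shared by Lineage D, Lineage K, and Lineage M — a synapomorphy uniting that clade.
C6: derived state '1' in Lineage A only — an autapomorphy, so it tells us nothing about relationships among taxa.
C7: derived state '1' in Lineage D and Lineage K only — synapomorphy for {Lineage D, Lineage K}.
Most parsimonious ingroup topology: ((((Lineage D,Lineage K),Lineage M),(Lineage Z,Lineage A)),Lineage Y).
Changes per character on this tree: C1: 1; C2: 1; C3: 1; C4: 2; C5: 1; C6: 1; C7: 1.
Total = 8.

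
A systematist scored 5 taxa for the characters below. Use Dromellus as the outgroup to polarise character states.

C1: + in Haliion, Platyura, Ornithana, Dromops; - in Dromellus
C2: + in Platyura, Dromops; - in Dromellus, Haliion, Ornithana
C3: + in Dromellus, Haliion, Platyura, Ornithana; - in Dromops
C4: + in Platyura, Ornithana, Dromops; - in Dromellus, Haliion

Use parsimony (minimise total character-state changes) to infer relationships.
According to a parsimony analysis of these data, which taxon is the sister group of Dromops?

Character polarity is set by the outgroup: the derived state is whichever differs from the outgroup's state, so for C3 the derived state is '-', and for the remaining characters it is '+'.
All ingroup taxa share the derived state '+' for C1; it defines the ingroup but does not resolve relationships within it.
Only Dromops and Platyura show the derived state '+' for C2, supporting them as a clade.
C3 (derived state '-') is unique to Dromops (autapomorphy; uninformative for grouping).
C4: derived state '+' in Dromops, Ornithana, and Platyura only — synapomorphy for {Dromops, Ornithana, Platyura}.
Most parsimonious ingroup topology: (Haliion,((Platyura,Dromops),Ornithana)).
Dromops and Platyura form a cherry on this tree, so they are sister taxa.

Platyura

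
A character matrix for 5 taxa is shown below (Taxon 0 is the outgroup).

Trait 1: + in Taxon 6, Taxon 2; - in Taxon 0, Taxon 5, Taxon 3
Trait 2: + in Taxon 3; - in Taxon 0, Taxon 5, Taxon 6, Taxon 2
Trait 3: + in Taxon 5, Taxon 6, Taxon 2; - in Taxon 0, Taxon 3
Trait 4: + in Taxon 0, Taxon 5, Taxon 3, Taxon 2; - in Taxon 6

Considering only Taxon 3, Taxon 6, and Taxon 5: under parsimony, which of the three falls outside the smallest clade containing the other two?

Taxon 3

Character polarity is set by the outgroup: the derived state is whichever differs from the outgroup's state, so for Trait 4 the derived state is '-', and for the remaining characters it is '+'.
Trait 1: derived state '+' in Taxon 2 and Taxon 6 only — synapomorphy for {Taxon 2, Taxon 6}.
Trait 2 (derived state '+') is unique to Taxon 3 (autapomorphy; uninformative for grouping).
Trait 3: derived state '+' in Taxon 2, Taxon 5, and Taxon 6 only — synapomorphy for {Taxon 2, Taxon 5, Taxon 6}.
Trait 4 (derived state '-') is unique to Taxon 6 (autapomorphy; uninformative for grouping).
Most parsimonious ingroup topology: ((Taxon 5,(Taxon 6,Taxon 2)),Taxon 3).
Taxon 5 and Taxon 6 share a more recent common ancestor with each other than either does with Taxon 3, so Taxon 3 is the least closely related of the three.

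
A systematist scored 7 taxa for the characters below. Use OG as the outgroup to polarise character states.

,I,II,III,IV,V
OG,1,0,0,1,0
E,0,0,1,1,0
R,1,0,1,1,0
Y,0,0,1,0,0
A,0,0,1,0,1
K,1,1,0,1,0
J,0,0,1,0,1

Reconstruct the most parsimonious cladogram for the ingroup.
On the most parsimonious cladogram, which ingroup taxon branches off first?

K

Character polarity is set by the outgroup: the derived state is whichever differs from the outgroup's state, so for I, IV the derived state is '0', and for the remaining characters it is '1'.
Only A, E, J, and Y show the derived state '0' for I, supporting them as a clade.
II: derived state '1' in K only — an autapomorphy, so it tells us nothing about relationships among taxa.
Only A, E, J, R, and Y show the derived state '1' for III, supporting them as a clade.
Only A, J, and Y show the derived state '0' for IV, supporting them as a clade.
V: derived state '1' in A and J only — synapomorphy for {A, J}.
Most parsimonious ingroup topology: (((E,(Y,(A,J))),R),K).
K is sister to the clade containing all other ingroup taxa, so it is the earliest-diverging (most basal) ingroup lineage.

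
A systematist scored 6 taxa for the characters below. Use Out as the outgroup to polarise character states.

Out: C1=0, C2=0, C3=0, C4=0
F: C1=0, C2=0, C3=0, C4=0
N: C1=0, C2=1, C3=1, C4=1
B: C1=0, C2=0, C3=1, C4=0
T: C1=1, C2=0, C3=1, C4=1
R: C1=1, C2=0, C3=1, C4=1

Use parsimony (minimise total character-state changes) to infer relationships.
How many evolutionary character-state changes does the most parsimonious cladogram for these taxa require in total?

4

The outgroup has state '0' for every character, so '1' is the derived state throughout.
C1 (derived state '1') is shared by R and T — a synapomorphy uniting that clade.
C2 (derived state '1') is unique to N (autapomorphy; uninformative for grouping).
C3: derived state '1' in B, N, R, and T only — synapomorphy for {B, N, R, T}.
Only N, R, and T show the derived state '1' for C4, supporting them as a clade.
Most parsimonious ingroup topology: (F,((N,(T,R)),B)).
Changes per character on this tree: C1: 1; C2: 1; C3: 1; C4: 1.
Total = 4.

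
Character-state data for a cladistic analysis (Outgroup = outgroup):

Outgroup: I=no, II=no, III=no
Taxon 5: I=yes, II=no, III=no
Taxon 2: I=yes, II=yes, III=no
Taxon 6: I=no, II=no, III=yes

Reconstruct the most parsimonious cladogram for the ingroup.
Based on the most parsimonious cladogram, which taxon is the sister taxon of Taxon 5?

The outgroup has state 'no' for every character, so 'yes' is the derived state throughout.
I: derived state 'yes' in Taxon 2 and Taxon 5 only — synapomorphy for {Taxon 2, Taxon 5}.
II (derived state 'yes') is unique to Taxon 2 (autapomorphy; uninformative for grouping).
III: derived state 'yes' in Taxon 6 only — an autapomorphy, so it tells us nothing about relationships among taxa.
Most parsimonious ingroup topology: ((Taxon 5,Taxon 2),Taxon 6).
Taxon 5 and Taxon 2 form a cherry on this tree, so they are sister taxa.

Taxon 2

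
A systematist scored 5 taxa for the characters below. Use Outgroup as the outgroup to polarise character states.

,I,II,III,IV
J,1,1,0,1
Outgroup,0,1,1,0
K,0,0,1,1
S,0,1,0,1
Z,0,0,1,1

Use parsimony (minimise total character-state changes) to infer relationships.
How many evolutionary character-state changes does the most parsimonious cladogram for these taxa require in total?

4

Character polarity is set by the outgroup: the derived state is whichever differs from the outgroup's state, so for II, III the derived state is '0', and for the remaining characters it is '1'.
I: derived state '1' in J only — an autapomorphy, so it tells us nothing about relationships among taxa.
II (derived state '0') is shared by K and Z — a synapomorphy uniting that clade.
Only J and S show the derived state '0' for III, supporting them as a clade.
All ingroup taxa share the derived state '1' for IV; it defines the ingroup but does not resolve relationships within it.
Most parsimonious ingroup topology: ((J,S),(Z,K)).
Changes per character on this tree: I: 1; II: 1; III: 1; IV: 1.
Total = 4.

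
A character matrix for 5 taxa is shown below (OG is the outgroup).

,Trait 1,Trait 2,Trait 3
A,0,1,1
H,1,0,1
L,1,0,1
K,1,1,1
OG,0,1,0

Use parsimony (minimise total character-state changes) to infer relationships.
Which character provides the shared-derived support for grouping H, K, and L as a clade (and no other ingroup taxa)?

Character polarity is set by the outgroup: the derived state is whichever differs from the outgroup's state, so for Trait 2 the derived state is '0', and for the remaining characters it is '1'.
Only H, K, and L show the derived state '1' for Trait 1, supporting them as a clade.
Only H and L show the derived state '0' for Trait 2, supporting them as a clade.
All ingroup taxa share the derived state '1' for Trait 3; it defines the ingroup but does not resolve relationships within it.
Most parsimonious ingroup topology: (((H,L),K),A).
The clade {H, K, L} is supported by Trait 1: its derived state '1' occurs in exactly those taxa and in no other taxon (including the outgroup).

Trait 1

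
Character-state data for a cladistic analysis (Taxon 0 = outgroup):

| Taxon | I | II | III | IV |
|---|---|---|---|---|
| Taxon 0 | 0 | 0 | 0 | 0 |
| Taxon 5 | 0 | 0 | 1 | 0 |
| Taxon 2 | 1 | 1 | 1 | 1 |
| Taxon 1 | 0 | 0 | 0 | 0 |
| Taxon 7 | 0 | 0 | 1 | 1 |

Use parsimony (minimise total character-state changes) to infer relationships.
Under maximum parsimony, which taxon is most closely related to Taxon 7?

The outgroup has state '0' for every character, so '1' is the derived state throughout.
I: derived state '1' in Taxon 2 only — an autapomorphy, so it tells us nothing about relationships among taxa.
II (derived state '1') is unique to Taxon 2 (autapomorphy; uninformative for grouping).
III (derived state '1') is shared by Taxon 2, Taxon 5, and Taxon 7 — a synapomorphy uniting that clade.
IV (derived state '1') is shared by Taxon 2 and Taxon 7 — a synapomorphy uniting that clade.
Most parsimonious ingroup topology: ((Taxon 5,(Taxon 2,Taxon 7)),Taxon 1).
Taxon 7 and Taxon 2 form a cherry on this tree, so they are sister taxa.

Taxon 2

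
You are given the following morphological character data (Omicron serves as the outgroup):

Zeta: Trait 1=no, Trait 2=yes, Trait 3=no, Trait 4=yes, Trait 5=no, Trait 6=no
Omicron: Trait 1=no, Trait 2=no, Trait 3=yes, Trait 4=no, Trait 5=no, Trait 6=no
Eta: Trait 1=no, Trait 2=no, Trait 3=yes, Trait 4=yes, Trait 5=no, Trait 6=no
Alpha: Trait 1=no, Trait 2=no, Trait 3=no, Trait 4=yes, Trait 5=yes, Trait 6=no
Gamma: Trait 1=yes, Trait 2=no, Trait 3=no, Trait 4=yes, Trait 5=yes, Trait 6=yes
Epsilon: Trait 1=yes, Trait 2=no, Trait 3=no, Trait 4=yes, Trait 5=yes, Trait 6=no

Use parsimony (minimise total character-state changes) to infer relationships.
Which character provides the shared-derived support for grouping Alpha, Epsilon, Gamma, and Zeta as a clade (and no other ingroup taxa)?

Character polarity is set by the outgroup: the derived state is whichever differs from the outgroup's state, so for Trait 3 the derived state is 'no', and for the remaining characters it is 'yes'.
Trait 1 (derived state 'yes') is shared by Epsilon and Gamma — a synapomorphy uniting that clade.
Trait 2: derived state 'yes' in Zeta only — an autapomorphy, so it tells us nothing about relationships among taxa.
Only Alpha, Epsilon, Gamma, and Zeta show the derived state 'no' for Trait 3, supporting them as a clade.
Trait 4 (derived state 'yes') is shared by all ingroup taxa — unites the whole ingroup.
Trait 5 (derived state 'yes') is shared by Alpha, Epsilon, and Gamma — a synapomorphy uniting that clade.
Trait 6: derived state 'yes' in Gamma only — an autapomorphy, so it tells us nothing about relationships among taxa.
Most parsimonious ingroup topology: (((Alpha,(Epsilon,Gamma)),Zeta),Eta).
The clade {Alpha, Epsilon, Gamma, Zeta} is supported by Trait 3: its derived state 'no' occurs in exactly those taxa and in no other taxon (including the outgroup).

Trait 3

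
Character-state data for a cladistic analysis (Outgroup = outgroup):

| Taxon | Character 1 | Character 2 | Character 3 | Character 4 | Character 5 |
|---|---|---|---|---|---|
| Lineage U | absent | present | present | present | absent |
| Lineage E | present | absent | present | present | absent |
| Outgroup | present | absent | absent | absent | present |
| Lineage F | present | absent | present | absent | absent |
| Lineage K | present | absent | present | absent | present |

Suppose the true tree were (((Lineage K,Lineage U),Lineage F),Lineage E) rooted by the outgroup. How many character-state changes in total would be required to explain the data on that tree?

7

Map each character onto (((Lineage K,Lineage U),Lineage F),Lineage E) (rooted by Outgroup) and count the minimum state changes it requires (Fitch parsimony):
Character 1: 1; Character 2: 1; Character 3: 1; Character 4: 2; Character 5: 2.
Total tree length = 7.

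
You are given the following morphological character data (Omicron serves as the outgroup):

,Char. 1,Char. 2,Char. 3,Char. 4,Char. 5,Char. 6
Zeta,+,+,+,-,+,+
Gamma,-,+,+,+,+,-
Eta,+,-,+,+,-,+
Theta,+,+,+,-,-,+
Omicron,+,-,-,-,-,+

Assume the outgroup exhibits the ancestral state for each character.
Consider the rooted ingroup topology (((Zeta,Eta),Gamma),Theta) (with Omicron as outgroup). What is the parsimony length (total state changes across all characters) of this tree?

9

Map each character onto (((Zeta,Eta),Gamma),Theta) (rooted by Omicron) and count the minimum state changes it requires (Fitch parsimony):
Char. 1: 1; Char. 2: 2; Char. 3: 1; Char. 4: 2; Char. 5: 2; Char. 6: 1.
Total tree length = 9.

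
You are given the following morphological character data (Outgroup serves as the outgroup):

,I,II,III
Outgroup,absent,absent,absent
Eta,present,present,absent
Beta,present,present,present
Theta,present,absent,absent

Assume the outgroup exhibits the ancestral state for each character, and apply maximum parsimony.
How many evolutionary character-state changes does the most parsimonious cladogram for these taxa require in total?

3

The outgroup has state 'absent' for every character, so 'present' is the derived state throughout.
All ingroup taxa share the derived state 'present' for I; it defines the ingroup but does not resolve relationships within it.
Only Beta and Eta show the derived state 'present' for II, supporting them as a clade.
III: derived state 'present' in Beta only — an autapomorphy, so it tells us nothing about relationships among taxa.
Most parsimonious ingroup topology: ((Eta,Beta),Theta).
Changes per character on this tree: I: 1; II: 1; III: 1.
Total = 3.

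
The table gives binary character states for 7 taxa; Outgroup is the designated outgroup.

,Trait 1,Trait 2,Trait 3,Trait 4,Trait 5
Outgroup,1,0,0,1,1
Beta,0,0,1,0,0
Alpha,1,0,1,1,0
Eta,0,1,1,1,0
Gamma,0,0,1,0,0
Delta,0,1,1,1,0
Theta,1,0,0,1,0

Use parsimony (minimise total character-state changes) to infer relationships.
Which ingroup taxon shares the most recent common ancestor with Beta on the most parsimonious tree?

Character polarity is set by the outgroup: the derived state is whichever differs from the outgroup's state, so for Trait 1, Trait 4, Trait 5 the derived state is '0', and for the remaining characters it is '1'.
Only Beta, Delta, Eta, and Gamma show the derived state '0' for Trait 1, supporting them as a clade.
Trait 2 (derived state '1') is shared by Delta and Eta — a synapomorphy uniting that clade.
Trait 3: derived state '1' in Alpha, Beta, Delta, Eta, and Gamma only — synapomorphy for {Alpha, Beta, Delta, Eta, Gamma}.
Only Beta and Gamma show the derived state '0' for Trait 4, supporting them as a clade.
Trait 5 (derived state '0') is shared by all ingroup taxa — unites the whole ingroup.
Most parsimonious ingroup topology: ((((Beta,Gamma),(Eta,Delta)),Alpha),Theta).
Beta and Gamma form a cherry on this tree, so they are sister taxa.

Gamma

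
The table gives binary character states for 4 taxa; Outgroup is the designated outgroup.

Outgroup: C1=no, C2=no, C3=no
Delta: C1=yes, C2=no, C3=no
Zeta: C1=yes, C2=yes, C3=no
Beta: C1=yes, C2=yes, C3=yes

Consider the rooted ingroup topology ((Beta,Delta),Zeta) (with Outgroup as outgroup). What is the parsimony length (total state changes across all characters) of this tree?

4

Map each character onto ((Beta,Delta),Zeta) (rooted by Outgroup) and count the minimum state changes it requires (Fitch parsimony):
C1: 1; C2: 2; C3: 1.
Total tree length = 4.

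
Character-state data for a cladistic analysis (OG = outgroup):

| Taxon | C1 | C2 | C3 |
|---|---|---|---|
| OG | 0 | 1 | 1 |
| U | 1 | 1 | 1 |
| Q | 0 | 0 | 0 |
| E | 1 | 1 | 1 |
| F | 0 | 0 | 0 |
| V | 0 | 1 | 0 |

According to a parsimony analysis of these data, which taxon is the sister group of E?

U

Character polarity is set by the outgroup: the derived state is whichever differs from the outgroup's state, so for C2, C3 the derived state is '0', and for the remaining characters it is '1'.
Only E and U show the derived state '1' for C1, supporting them as a clade.
C2: derived state '0' in F and Q only — synapomorphy for {F, Q}.
Only F, Q, and V show the derived state '0' for C3, supporting them as a clade.
Most parsimonious ingroup topology: ((U,E),((Q,F),V)).
E and U form a cherry on this tree, so they are sister taxa.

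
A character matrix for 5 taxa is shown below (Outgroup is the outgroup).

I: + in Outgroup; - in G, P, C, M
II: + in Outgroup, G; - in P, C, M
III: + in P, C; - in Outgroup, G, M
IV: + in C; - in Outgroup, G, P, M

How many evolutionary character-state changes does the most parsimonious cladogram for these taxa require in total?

4

Character polarity is set by the outgroup: the derived state is whichever differs from the outgroup's state, so for I, II the derived state is '-', and for the remaining characters it is '+'.
I (derived state '-') is shared by all ingroup taxa — unites the whole ingroup.
Only C, M, and P show the derived state '-' for II, supporting them as a clade.
III (derived state '+') is shared by C and P — a synapomorphy uniting that clade.
IV: derived state '+' in C only — an autapomorphy, so it tells us nothing about relationships among taxa.
Most parsimonious ingroup topology: (((P,C),M),G).
Changes per character on this tree: I: 1; II: 1; III: 1; IV: 1.
Total = 4.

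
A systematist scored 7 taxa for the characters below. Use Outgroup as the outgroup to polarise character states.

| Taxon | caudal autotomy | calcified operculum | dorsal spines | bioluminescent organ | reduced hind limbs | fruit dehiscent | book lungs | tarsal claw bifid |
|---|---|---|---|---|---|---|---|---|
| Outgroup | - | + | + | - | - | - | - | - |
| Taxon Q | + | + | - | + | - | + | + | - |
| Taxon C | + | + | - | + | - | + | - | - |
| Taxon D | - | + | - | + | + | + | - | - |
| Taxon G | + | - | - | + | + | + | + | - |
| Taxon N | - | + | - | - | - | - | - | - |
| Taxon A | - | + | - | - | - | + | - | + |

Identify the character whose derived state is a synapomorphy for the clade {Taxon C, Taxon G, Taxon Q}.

caudal autotomy

Character polarity is set by the outgroup: the derived state is whichever differs from the outgroup's state, so for calcified operculum, dorsal spines the derived state is '-', and for the remaining characters it is '+'.
Only Taxon C, Taxon G, and Taxon Q show the derived state '+' for caudal autotomy, supporting them as a clade.
calcified operculum (derived state '-') is unique to Taxon G (autapomorphy; uninformative for grouping).
dorsal spines (derived state '-') is shared by all ingroup taxa — unites the whole ingroup.
Only Taxon C, Taxon D, Taxon G, and Taxon Q show the derived state '+' for bioluminescent organ, supporting them as a clade.
reduced hind limbs groups Taxon D and Taxon G, which is incompatible with the clades supported by the remaining characters; treating it as convergent (homoplasy) costs fewer steps than any alternative tree.
fruit dehiscent: derived state '+' in Taxon A, Taxon C, Taxon D, Taxon G, and Taxon Q only — synapomorphy for {Taxon A, Taxon C, Taxon D, Taxon G, Taxon Q}.
book lungs: derived state '+' in Taxon G and Taxon Q only — synapomorphy for {Taxon G, Taxon Q}.
tarsal claw bifid: derived state '+' in Taxon A only — an autapomorphy, so it tells us nothing about relationships among taxa.
Most parsimonious ingroup topology: (((((Taxon Q,Taxon G),Taxon C),Taxon D),Taxon A),Taxon N).
The clade {Taxon C, Taxon G, Taxon Q} is supported by caudal autotomy: its derived state '+' occurs in exactly those taxa and in no other taxon (including the outgroup).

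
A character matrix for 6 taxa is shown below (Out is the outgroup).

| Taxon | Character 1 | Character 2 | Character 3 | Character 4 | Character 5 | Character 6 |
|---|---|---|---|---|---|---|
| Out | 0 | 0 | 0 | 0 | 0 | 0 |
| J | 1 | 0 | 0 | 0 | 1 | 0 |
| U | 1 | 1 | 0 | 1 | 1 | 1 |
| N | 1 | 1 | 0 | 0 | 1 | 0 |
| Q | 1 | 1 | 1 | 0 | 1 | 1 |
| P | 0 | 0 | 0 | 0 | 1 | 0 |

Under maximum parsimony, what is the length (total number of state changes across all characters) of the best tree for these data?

The outgroup has state '0' for every character, so '1' is the derived state throughout.
Character 1: derived state '1' in J, N, Q, and U only — synapomorphy for {J, N, Q, U}.
Only N, Q, and U show the derived state '1' for Character 2, supporting them as a clade.
Character 3: derived state '1' in Q only — an autapomorphy, so it tells us nothing about relationships among taxa.
Character 4 (derived state '1') is unique to U (autapomorphy; uninformative for grouping).
Character 5 (derived state '1') is shared by all ingroup taxa — unites the whole ingroup.
Character 6 (derived state '1') is shared by Q and U — a synapomorphy uniting that clade.
Most parsimonious ingroup topology: ((J,((U,Q),N)),P).
Changes per character on this tree: Character 1: 1; Character 2: 1; Character 3: 1; Character 4: 1; Character 5: 1; Character 6: 1.
Total = 6.

6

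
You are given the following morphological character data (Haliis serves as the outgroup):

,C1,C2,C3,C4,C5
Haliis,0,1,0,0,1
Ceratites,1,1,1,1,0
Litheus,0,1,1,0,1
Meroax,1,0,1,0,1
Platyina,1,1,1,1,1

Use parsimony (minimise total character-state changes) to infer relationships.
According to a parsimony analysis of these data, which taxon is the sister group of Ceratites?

Platyina

Character polarity is set by the outgroup: the derived state is whichever differs from the outgroup's state, so for C2, C5 the derived state is '0', and for the remaining characters it is '1'.
C1 (derived state '1') is shared by Ceratites, Meroax, and Platyina — a synapomorphy uniting that clade.
C2: derived state '0' in Meroax only — an autapomorphy, so it tells us nothing about relationships among taxa.
C3 (derived state '1') is shared by all ingroup taxa — unites the whole ingroup.
Only Ceratites and Platyina show the derived state '1' for C4, supporting them as a clade.
C5 (derived state '0') is unique to Ceratites (autapomorphy; uninformative for grouping).
Most parsimonious ingroup topology: (((Ceratites,Platyina),Meroax),Litheus).
Ceratites and Platyina form a cherry on this tree, so they are sister taxa.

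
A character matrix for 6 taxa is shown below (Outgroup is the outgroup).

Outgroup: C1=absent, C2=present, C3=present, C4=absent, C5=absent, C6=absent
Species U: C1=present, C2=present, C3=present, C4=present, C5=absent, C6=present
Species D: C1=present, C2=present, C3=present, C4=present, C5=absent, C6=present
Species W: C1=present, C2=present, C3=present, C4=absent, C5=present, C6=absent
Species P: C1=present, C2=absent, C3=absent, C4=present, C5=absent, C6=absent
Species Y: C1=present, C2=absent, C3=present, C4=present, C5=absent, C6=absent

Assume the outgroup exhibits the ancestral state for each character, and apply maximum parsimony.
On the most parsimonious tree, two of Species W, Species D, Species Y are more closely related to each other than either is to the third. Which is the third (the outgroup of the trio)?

Character polarity is set by the outgroup: the derived state is whichever differs from the outgroup's state, so for C2, C3 the derived state is 'absent', and for the remaining characters it is 'present'.
C1 (derived state 'present') is shared by all ingroup taxa — unites the whole ingroup.
C2: derived state 'absent' in Species P and Species Y only — synapomorphy for {Species P, Species Y}.
C3: derived state 'absent' in Species P only — an autapomorphy, so it tells us nothing about relationships among taxa.
C4 (derived state 'present') is shared by Species D, Species P, Species U, and Species Y — a synapomorphy uniting that clade.
C5: derived state 'present' in Species W only — an autapomorphy, so it tells us nothing about relationships among taxa.
Only Species D and Species U show the derived state 'present' for C6, supporting them as a clade.
Most parsimonious ingroup topology: (((Species U,Species D),(Species P,Species Y)),Species W).
Species Y and Species D share a more recent common ancestor with each other than either does with Species W, so Species W is the least closely related of the three.

Species W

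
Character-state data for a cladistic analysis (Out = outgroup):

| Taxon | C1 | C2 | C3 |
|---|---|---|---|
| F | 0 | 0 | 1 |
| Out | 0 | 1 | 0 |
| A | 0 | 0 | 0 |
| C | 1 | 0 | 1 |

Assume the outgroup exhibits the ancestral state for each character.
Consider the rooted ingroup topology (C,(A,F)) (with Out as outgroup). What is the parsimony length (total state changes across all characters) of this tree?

4

Map each character onto (C,(A,F)) (rooted by Out) and count the minimum state changes it requires (Fitch parsimony):
C1: 1; C2: 1; C3: 2.
Total tree length = 4.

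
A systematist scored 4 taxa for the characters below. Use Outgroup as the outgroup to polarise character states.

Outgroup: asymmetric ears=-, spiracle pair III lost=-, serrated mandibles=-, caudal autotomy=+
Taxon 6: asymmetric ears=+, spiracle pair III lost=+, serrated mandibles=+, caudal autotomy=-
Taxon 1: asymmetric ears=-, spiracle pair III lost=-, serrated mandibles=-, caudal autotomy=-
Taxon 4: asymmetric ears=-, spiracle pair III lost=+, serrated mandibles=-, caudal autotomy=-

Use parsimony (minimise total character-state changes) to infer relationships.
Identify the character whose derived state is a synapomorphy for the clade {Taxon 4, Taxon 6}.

Character polarity is set by the outgroup: the derived state is whichever differs from the outgroup's state, so for caudal autotomy the derived state is '-', and for the remaining characters it is '+'.
asymmetric ears: derived state '+' in Taxon 6 only — an autapomorphy, so it tells us nothing about relationships among taxa.
Only Taxon 4 and Taxon 6 show the derived state '+' for spiracle pair III lost, supporting them as a clade.
serrated mandibles (derived state '+') is unique to Taxon 6 (autapomorphy; uninformative for grouping).
All ingroup taxa share the derived state '-' for caudal autotomy; it defines the ingroup but does not resolve relationships within it.
Most parsimonious ingroup topology: ((Taxon 6,Taxon 4),Taxon 1).
The clade {Taxon 4, Taxon 6} is supported by spiracle pair III lost: its derived state '+' occurs in exactly those taxa and in no other taxon (including the outgroup).

spiracle pair III lost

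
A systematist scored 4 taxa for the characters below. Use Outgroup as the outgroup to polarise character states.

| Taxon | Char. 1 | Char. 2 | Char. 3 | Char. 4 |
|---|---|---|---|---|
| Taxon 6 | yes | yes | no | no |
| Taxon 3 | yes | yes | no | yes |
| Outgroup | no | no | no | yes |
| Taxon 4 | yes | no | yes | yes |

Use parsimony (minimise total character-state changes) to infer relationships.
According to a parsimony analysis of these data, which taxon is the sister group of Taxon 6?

Character polarity is set by the outgroup: the derived state is whichever differs from the outgroup's state, so for Char. 4 the derived state is 'no', and for the remaining characters it is 'yes'.
Char. 1 (derived state 'yes') is shared by all ingroup taxa — unites the whole ingroup.
Char. 2 (derived state 'yes') is shared by Taxon 3 and Taxon 6 — a synapomorphy uniting that clade.
Char. 3: derived state 'yes' in Taxon 4 only — an autapomorphy, so it tells us nothing about relationships among taxa.
Char. 4: derived state 'no' in Taxon 6 only — an autapomorphy, so it tells us nothing about relationships among taxa.
Most parsimonious ingroup topology: ((Taxon 3,Taxon 6),Taxon 4).
Taxon 6 and Taxon 3 form a cherry on this tree, so they are sister taxa.

Taxon 3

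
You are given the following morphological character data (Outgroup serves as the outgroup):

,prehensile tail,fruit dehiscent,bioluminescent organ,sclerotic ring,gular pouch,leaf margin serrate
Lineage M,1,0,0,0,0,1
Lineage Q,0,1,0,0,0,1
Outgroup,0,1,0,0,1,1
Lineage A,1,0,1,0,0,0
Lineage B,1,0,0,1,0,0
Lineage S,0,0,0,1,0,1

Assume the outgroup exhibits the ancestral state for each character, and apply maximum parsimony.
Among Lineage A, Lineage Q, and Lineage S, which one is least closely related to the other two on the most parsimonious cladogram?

Lineage Q

Character polarity is set by the outgroup: the derived state is whichever differs from the outgroup's state, so for fruit dehiscent, gular pouch, leaf margin serrate the derived state is '0', and for the remaining characters it is '1'.
prehensile tail (derived state '1') is shared by Lineage A, Lineage B, and Lineage M — a synapomorphy uniting that clade.
fruit dehiscent (derived state '0') is shared by Lineage A, Lineage B, Lineage M, and Lineage S — a synapomorphy uniting that clade.
bioluminescent organ: derived state '1' in Lineage A only — an autapomorphy, so it tells us nothing about relationships among taxa.
sclerotic ring (state '1') occurs in Lineage B and Lineage S but conflicts with the nesting implied by the other characters — most parsimoniously interpreted as homoplasy.
All ingroup taxa share the derived state '0' for gular pouch; it defines the ingroup but does not resolve relationships within it.
leaf margin serrate: derived state '0' in Lineage A and Lineage B only — synapomorphy for {Lineage A, Lineage B}.
Most parsimonious ingroup topology: (Lineage Q,(((Lineage A,Lineage B),Lineage M),Lineage S)).
Lineage A and Lineage S share a more recent common ancestor with each other than either does with Lineage Q, so Lineage Q is the least closely related of the three.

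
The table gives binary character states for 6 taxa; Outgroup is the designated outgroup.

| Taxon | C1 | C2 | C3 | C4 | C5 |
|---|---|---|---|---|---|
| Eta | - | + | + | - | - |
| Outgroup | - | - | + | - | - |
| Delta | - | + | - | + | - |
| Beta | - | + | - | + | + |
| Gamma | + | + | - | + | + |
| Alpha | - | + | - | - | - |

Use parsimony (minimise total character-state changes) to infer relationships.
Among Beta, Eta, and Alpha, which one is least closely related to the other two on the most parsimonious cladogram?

Eta

Character polarity is set by the outgroup: the derived state is whichever differs from the outgroup's state, so for C3 the derived state is '-', and for the remaining characters it is '+'.
C1 (derived state '+') is unique to Gamma (autapomorphy; uninformative for grouping).
C2 (derived state '+') is shared by all ingroup taxa — unites the whole ingroup.
C3: derived state '-' in Alpha, Beta, Delta, and Gamma only — synapomorphy for {Alpha, Beta, Delta, Gamma}.
Only Beta, Delta, and Gamma show the derived state '+' for C4, supporting them as a clade.
C5 (derived state '+') is shared by Beta and Gamma — a synapomorphy uniting that clade.
Most parsimonious ingroup topology: ((((Beta,Gamma),Delta),Alpha),Eta).
Alpha and Beta share a more recent common ancestor with each other than either does with Eta, so Eta is the least closely related of the three.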